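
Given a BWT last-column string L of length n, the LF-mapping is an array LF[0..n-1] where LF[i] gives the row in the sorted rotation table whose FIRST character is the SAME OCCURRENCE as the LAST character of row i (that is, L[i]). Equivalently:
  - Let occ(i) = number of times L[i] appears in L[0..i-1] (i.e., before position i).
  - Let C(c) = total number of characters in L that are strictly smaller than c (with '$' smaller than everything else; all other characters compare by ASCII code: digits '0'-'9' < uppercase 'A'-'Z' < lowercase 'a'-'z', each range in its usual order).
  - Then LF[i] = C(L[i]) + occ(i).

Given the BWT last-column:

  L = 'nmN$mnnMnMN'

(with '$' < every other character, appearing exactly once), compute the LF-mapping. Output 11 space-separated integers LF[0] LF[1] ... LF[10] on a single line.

Char counts: '$':1, 'M':2, 'N':2, 'm':2, 'n':4
C (first-col start): C('$')=0, C('M')=1, C('N')=3, C('m')=5, C('n')=7
L[0]='n': occ=0, LF[0]=C('n')+0=7+0=7
L[1]='m': occ=0, LF[1]=C('m')+0=5+0=5
L[2]='N': occ=0, LF[2]=C('N')+0=3+0=3
L[3]='$': occ=0, LF[3]=C('$')+0=0+0=0
L[4]='m': occ=1, LF[4]=C('m')+1=5+1=6
L[5]='n': occ=1, LF[5]=C('n')+1=7+1=8
L[6]='n': occ=2, LF[6]=C('n')+2=7+2=9
L[7]='M': occ=0, LF[7]=C('M')+0=1+0=1
L[8]='n': occ=3, LF[8]=C('n')+3=7+3=10
L[9]='M': occ=1, LF[9]=C('M')+1=1+1=2
L[10]='N': occ=1, LF[10]=C('N')+1=3+1=4

Answer: 7 5 3 0 6 8 9 1 10 2 4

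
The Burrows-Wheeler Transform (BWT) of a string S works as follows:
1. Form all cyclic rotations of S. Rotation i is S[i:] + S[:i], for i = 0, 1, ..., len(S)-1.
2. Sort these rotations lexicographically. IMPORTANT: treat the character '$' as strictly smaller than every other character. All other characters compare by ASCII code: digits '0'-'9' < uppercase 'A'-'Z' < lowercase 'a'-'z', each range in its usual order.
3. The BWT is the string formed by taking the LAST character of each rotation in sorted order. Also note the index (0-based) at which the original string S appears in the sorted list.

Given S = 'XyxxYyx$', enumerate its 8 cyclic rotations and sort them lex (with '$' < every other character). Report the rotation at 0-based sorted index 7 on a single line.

All 8 rotations (rotation i = S[i:]+S[:i]):
  rot[0] = XyxxYyx$
  rot[1] = yxxYyx$X
  rot[2] = xxYyx$Xy
  rot[3] = xYyx$Xyx
  rot[4] = Yyx$Xyxx
  rot[5] = yx$XyxxY
  rot[6] = x$XyxxYy
  rot[7] = $XyxxYyx
Sorted (with $ < everything):
  sorted[0] = $XyxxYyx
  sorted[1] = XyxxYyx$
  sorted[2] = Yyx$Xyxx
  sorted[3] = x$XyxxYy
  sorted[4] = xYyx$Xyx
  sorted[5] = xxYyx$Xy
  sorted[6] = yx$XyxxY
  sorted[7] = yxxYyx$X
sorted[7] = yxxYyx$X

Answer: yxxYyx$X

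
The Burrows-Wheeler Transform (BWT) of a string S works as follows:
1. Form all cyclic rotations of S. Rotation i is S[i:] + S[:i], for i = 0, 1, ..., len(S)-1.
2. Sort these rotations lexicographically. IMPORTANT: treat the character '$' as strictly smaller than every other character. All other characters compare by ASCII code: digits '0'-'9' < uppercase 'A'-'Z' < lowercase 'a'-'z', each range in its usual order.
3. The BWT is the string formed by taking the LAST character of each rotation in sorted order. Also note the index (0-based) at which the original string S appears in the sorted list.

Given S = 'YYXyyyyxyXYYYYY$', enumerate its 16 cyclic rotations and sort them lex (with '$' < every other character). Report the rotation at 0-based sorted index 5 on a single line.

All 16 rotations (rotation i = S[i:]+S[:i]):
  rot[0] = YYXyyyyxyXYYYYY$
  rot[1] = YXyyyyxyXYYYYY$Y
  rot[2] = XyyyyxyXYYYYY$YY
  rot[3] = yyyyxyXYYYYY$YYX
  rot[4] = yyyxyXYYYYY$YYXy
  rot[5] = yyxyXYYYYY$YYXyy
  rot[6] = yxyXYYYYY$YYXyyy
  rot[7] = xyXYYYYY$YYXyyyy
  rot[8] = yXYYYYY$YYXyyyyx
  rot[9] = XYYYYY$YYXyyyyxy
  rot[10] = YYYYY$YYXyyyyxyX
  rot[11] = YYYY$YYXyyyyxyXY
  rot[12] = YYY$YYXyyyyxyXYY
  rot[13] = YY$YYXyyyyxyXYYY
  rot[14] = Y$YYXyyyyxyXYYYY
  rot[15] = $YYXyyyyxyXYYYYY
Sorted (with $ < everything):
  sorted[0] = $YYXyyyyxyXYYYYY
  sorted[1] = XYYYYY$YYXyyyyxy
  sorted[2] = XyyyyxyXYYYYY$YY
  sorted[3] = Y$YYXyyyyxyXYYYY
  sorted[4] = YXyyyyxyXYYYYY$Y
  sorted[5] = YY$YYXyyyyxyXYYY
  sorted[6] = YYXyyyyxyXYYYYY$
  sorted[7] = YYY$YYXyyyyxyXYY
  sorted[8] = YYYY$YYXyyyyxyXY
  sorted[9] = YYYYY$YYXyyyyxyX
  sorted[10] = xyXYYYYY$YYXyyyy
  sorted[11] = yXYYYYY$YYXyyyyx
  sorted[12] = yxyXYYYYY$YYXyyy
  sorted[13] = yyxyXYYYYY$YYXyy
  sorted[14] = yyyxyXYYYYY$YYXy
  sorted[15] = yyyyxyXYYYYY$YYX
sorted[5] = YY$YYXyyyyxyXYYY

Answer: YY$YYXyyyyxyXYYY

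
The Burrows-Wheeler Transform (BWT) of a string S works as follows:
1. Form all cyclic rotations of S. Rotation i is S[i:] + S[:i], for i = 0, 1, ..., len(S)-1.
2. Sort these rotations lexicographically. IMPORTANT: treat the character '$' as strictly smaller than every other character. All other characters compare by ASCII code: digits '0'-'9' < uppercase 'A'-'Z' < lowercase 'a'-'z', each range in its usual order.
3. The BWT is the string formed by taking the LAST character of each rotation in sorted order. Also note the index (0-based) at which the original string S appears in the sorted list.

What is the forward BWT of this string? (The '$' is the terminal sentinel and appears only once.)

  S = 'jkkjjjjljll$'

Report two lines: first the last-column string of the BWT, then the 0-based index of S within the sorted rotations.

All 12 rotations (rotation i = S[i:]+S[:i]):
  rot[0] = jkkjjjjljll$
  rot[1] = kkjjjjljll$j
  rot[2] = kjjjjljll$jk
  rot[3] = jjjjljll$jkk
  rot[4] = jjjljll$jkkj
  rot[5] = jjljll$jkkjj
  rot[6] = jljll$jkkjjj
  rot[7] = ljll$jkkjjjj
  rot[8] = jll$jkkjjjjl
  rot[9] = ll$jkkjjjjlj
  rot[10] = l$jkkjjjjljl
  rot[11] = $jkkjjjjljll
Sorted (with $ < everything):
  sorted[0] = $jkkjjjjljll  (last char: 'l')
  sorted[1] = jjjjljll$jkk  (last char: 'k')
  sorted[2] = jjjljll$jkkj  (last char: 'j')
  sorted[3] = jjljll$jkkjj  (last char: 'j')
  sorted[4] = jkkjjjjljll$  (last char: '$')
  sorted[5] = jljll$jkkjjj  (last char: 'j')
  sorted[6] = jll$jkkjjjjl  (last char: 'l')
  sorted[7] = kjjjjljll$jk  (last char: 'k')
  sorted[8] = kkjjjjljll$j  (last char: 'j')
  sorted[9] = l$jkkjjjjljl  (last char: 'l')
  sorted[10] = ljll$jkkjjjj  (last char: 'j')
  sorted[11] = ll$jkkjjjjlj  (last char: 'j')
Last column: lkjj$jlkjljj
Original string S is at sorted index 4

Answer: lkjj$jlkjljj
4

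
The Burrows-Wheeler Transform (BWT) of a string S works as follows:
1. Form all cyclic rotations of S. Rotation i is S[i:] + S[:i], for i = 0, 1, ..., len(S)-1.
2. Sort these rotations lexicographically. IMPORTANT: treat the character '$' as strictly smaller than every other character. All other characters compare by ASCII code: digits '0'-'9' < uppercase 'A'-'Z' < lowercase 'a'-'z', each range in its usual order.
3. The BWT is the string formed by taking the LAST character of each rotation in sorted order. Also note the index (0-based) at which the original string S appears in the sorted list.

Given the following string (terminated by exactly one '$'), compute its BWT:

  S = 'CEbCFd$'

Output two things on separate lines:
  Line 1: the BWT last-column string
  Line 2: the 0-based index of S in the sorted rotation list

Answer: d$bCCEF
1

Derivation:
All 7 rotations (rotation i = S[i:]+S[:i]):
  rot[0] = CEbCFd$
  rot[1] = EbCFd$C
  rot[2] = bCFd$CE
  rot[3] = CFd$CEb
  rot[4] = Fd$CEbC
  rot[5] = d$CEbCF
  rot[6] = $CEbCFd
Sorted (with $ < everything):
  sorted[0] = $CEbCFd  (last char: 'd')
  sorted[1] = CEbCFd$  (last char: '$')
  sorted[2] = CFd$CEb  (last char: 'b')
  sorted[3] = EbCFd$C  (last char: 'C')
  sorted[4] = Fd$CEbC  (last char: 'C')
  sorted[5] = bCFd$CE  (last char: 'E')
  sorted[6] = d$CEbCF  (last char: 'F')
Last column: d$bCCEF
Original string S is at sorted index 1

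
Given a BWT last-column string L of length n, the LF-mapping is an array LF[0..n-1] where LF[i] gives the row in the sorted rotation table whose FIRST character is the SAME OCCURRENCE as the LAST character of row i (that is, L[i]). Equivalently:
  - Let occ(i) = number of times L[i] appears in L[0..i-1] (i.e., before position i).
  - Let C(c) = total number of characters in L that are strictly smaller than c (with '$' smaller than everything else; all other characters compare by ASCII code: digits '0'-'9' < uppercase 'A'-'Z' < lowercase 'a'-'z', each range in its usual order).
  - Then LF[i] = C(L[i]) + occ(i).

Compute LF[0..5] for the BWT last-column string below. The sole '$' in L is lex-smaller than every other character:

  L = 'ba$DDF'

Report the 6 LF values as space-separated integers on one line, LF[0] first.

Answer: 5 4 0 1 2 3

Derivation:
Char counts: '$':1, 'D':2, 'F':1, 'a':1, 'b':1
C (first-col start): C('$')=0, C('D')=1, C('F')=3, C('a')=4, C('b')=5
L[0]='b': occ=0, LF[0]=C('b')+0=5+0=5
L[1]='a': occ=0, LF[1]=C('a')+0=4+0=4
L[2]='$': occ=0, LF[2]=C('$')+0=0+0=0
L[3]='D': occ=0, LF[3]=C('D')+0=1+0=1
L[4]='D': occ=1, LF[4]=C('D')+1=1+1=2
L[5]='F': occ=0, LF[5]=C('F')+0=3+0=3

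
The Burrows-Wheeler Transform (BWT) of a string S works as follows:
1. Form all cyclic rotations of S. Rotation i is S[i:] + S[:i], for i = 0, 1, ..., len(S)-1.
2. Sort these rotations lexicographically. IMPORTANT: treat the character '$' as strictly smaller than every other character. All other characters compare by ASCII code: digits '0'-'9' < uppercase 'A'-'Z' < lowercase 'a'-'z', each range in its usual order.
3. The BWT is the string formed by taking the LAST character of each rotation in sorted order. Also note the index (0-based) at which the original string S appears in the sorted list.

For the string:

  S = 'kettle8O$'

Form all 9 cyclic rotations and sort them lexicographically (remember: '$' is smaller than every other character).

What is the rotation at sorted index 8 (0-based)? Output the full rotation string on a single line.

Answer: ttle8O$ke

Derivation:
All 9 rotations (rotation i = S[i:]+S[:i]):
  rot[0] = kettle8O$
  rot[1] = ettle8O$k
  rot[2] = ttle8O$ke
  rot[3] = tle8O$ket
  rot[4] = le8O$kett
  rot[5] = e8O$kettl
  rot[6] = 8O$kettle
  rot[7] = O$kettle8
  rot[8] = $kettle8O
Sorted (with $ < everything):
  sorted[0] = $kettle8O
  sorted[1] = 8O$kettle
  sorted[2] = O$kettle8
  sorted[3] = e8O$kettl
  sorted[4] = ettle8O$k
  sorted[5] = kettle8O$
  sorted[6] = le8O$kett
  sorted[7] = tle8O$ket
  sorted[8] = ttle8O$ke
sorted[8] = ttle8O$ke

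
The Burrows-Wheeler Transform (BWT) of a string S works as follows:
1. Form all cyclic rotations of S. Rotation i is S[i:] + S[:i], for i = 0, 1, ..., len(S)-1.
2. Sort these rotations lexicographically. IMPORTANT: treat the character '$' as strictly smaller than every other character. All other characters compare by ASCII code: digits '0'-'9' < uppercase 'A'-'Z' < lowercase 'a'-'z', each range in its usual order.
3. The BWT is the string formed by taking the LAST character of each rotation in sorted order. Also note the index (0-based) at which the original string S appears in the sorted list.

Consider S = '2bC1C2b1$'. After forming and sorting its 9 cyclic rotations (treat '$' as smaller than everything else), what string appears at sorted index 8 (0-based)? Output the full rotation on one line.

All 9 rotations (rotation i = S[i:]+S[:i]):
  rot[0] = 2bC1C2b1$
  rot[1] = bC1C2b1$2
  rot[2] = C1C2b1$2b
  rot[3] = 1C2b1$2bC
  rot[4] = C2b1$2bC1
  rot[5] = 2b1$2bC1C
  rot[6] = b1$2bC1C2
  rot[7] = 1$2bC1C2b
  rot[8] = $2bC1C2b1
Sorted (with $ < everything):
  sorted[0] = $2bC1C2b1
  sorted[1] = 1$2bC1C2b
  sorted[2] = 1C2b1$2bC
  sorted[3] = 2b1$2bC1C
  sorted[4] = 2bC1C2b1$
  sorted[5] = C1C2b1$2b
  sorted[6] = C2b1$2bC1
  sorted[7] = b1$2bC1C2
  sorted[8] = bC1C2b1$2
sorted[8] = bC1C2b1$2

Answer: bC1C2b1$2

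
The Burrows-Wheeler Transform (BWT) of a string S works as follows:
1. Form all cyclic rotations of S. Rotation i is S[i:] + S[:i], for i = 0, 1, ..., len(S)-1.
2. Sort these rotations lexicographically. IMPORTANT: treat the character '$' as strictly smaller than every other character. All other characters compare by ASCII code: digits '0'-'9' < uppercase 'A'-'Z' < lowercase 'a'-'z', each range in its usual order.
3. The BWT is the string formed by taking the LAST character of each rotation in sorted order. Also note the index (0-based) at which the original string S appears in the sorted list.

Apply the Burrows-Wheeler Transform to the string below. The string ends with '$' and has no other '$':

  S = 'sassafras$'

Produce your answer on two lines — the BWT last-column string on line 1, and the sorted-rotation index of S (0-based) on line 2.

All 10 rotations (rotation i = S[i:]+S[:i]):
  rot[0] = sassafras$
  rot[1] = assafras$s
  rot[2] = ssafras$sa
  rot[3] = safras$sas
  rot[4] = afras$sass
  rot[5] = fras$sassa
  rot[6] = ras$sassaf
  rot[7] = as$sassafr
  rot[8] = s$sassafra
  rot[9] = $sassafras
Sorted (with $ < everything):
  sorted[0] = $sassafras  (last char: 's')
  sorted[1] = afras$sass  (last char: 's')
  sorted[2] = as$sassafr  (last char: 'r')
  sorted[3] = assafras$s  (last char: 's')
  sorted[4] = fras$sassa  (last char: 'a')
  sorted[5] = ras$sassaf  (last char: 'f')
  sorted[6] = s$sassafra  (last char: 'a')
  sorted[7] = safras$sas  (last char: 's')
  sorted[8] = sassafras$  (last char: '$')
  sorted[9] = ssafras$sa  (last char: 'a')
Last column: ssrsafas$a
Original string S is at sorted index 8

Answer: ssrsafas$a
8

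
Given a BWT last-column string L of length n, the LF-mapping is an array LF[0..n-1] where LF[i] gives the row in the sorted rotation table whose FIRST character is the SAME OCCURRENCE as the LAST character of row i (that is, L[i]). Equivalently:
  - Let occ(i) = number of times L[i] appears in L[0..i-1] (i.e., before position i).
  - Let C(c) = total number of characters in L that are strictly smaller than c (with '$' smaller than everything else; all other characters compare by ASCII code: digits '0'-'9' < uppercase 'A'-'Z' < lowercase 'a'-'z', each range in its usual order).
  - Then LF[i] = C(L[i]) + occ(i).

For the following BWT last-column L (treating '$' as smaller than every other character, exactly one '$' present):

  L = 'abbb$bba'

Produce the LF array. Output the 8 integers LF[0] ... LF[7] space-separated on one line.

Char counts: '$':1, 'a':2, 'b':5
C (first-col start): C('$')=0, C('a')=1, C('b')=3
L[0]='a': occ=0, LF[0]=C('a')+0=1+0=1
L[1]='b': occ=0, LF[1]=C('b')+0=3+0=3
L[2]='b': occ=1, LF[2]=C('b')+1=3+1=4
L[3]='b': occ=2, LF[3]=C('b')+2=3+2=5
L[4]='$': occ=0, LF[4]=C('$')+0=0+0=0
L[5]='b': occ=3, LF[5]=C('b')+3=3+3=6
L[6]='b': occ=4, LF[6]=C('b')+4=3+4=7
L[7]='a': occ=1, LF[7]=C('a')+1=1+1=2

Answer: 1 3 4 5 0 6 7 2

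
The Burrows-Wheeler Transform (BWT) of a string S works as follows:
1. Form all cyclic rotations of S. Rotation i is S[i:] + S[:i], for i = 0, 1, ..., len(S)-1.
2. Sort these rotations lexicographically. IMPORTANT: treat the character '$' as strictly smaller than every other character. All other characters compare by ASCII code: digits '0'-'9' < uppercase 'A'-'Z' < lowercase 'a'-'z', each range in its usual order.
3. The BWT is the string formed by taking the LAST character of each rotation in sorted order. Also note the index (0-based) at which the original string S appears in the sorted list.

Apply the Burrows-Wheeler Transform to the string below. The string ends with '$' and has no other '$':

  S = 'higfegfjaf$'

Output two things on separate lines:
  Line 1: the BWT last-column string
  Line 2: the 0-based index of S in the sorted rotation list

All 11 rotations (rotation i = S[i:]+S[:i]):
  rot[0] = higfegfjaf$
  rot[1] = igfegfjaf$h
  rot[2] = gfegfjaf$hi
  rot[3] = fegfjaf$hig
  rot[4] = egfjaf$higf
  rot[5] = gfjaf$higfe
  rot[6] = fjaf$higfeg
  rot[7] = jaf$higfegf
  rot[8] = af$higfegfj
  rot[9] = f$higfegfja
  rot[10] = $higfegfjaf
Sorted (with $ < everything):
  sorted[0] = $higfegfjaf  (last char: 'f')
  sorted[1] = af$higfegfj  (last char: 'j')
  sorted[2] = egfjaf$higf  (last char: 'f')
  sorted[3] = f$higfegfja  (last char: 'a')
  sorted[4] = fegfjaf$hig  (last char: 'g')
  sorted[5] = fjaf$higfeg  (last char: 'g')
  sorted[6] = gfegfjaf$hi  (last char: 'i')
  sorted[7] = gfjaf$higfe  (last char: 'e')
  sorted[8] = higfegfjaf$  (last char: '$')
  sorted[9] = igfegfjaf$h  (last char: 'h')
  sorted[10] = jaf$higfegf  (last char: 'f')
Last column: fjfaggie$hf
Original string S is at sorted index 8

Answer: fjfaggie$hf
8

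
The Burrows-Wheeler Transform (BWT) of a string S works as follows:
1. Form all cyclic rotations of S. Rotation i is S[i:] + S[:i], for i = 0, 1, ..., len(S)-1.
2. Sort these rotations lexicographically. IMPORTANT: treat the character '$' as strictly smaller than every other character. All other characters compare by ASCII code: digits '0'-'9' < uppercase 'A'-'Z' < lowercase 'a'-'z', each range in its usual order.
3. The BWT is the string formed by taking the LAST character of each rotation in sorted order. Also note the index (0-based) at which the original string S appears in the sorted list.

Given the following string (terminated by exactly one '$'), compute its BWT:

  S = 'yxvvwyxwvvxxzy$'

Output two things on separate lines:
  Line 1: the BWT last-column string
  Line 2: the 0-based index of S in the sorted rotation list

Answer: yxwvvxvyyvxz$wx
12

Derivation:
All 15 rotations (rotation i = S[i:]+S[:i]):
  rot[0] = yxvvwyxwvvxxzy$
  rot[1] = xvvwyxwvvxxzy$y
  rot[2] = vvwyxwvvxxzy$yx
  rot[3] = vwyxwvvxxzy$yxv
  rot[4] = wyxwvvxxzy$yxvv
  rot[5] = yxwvvxxzy$yxvvw
  rot[6] = xwvvxxzy$yxvvwy
  rot[7] = wvvxxzy$yxvvwyx
  rot[8] = vvxxzy$yxvvwyxw
  rot[9] = vxxzy$yxvvwyxwv
  rot[10] = xxzy$yxvvwyxwvv
  rot[11] = xzy$yxvvwyxwvvx
  rot[12] = zy$yxvvwyxwvvxx
  rot[13] = y$yxvvwyxwvvxxz
  rot[14] = $yxvvwyxwvvxxzy
Sorted (with $ < everything):
  sorted[0] = $yxvvwyxwvvxxzy  (last char: 'y')
  sorted[1] = vvwyxwvvxxzy$yx  (last char: 'x')
  sorted[2] = vvxxzy$yxvvwyxw  (last char: 'w')
  sorted[3] = vwyxwvvxxzy$yxv  (last char: 'v')
  sorted[4] = vxxzy$yxvvwyxwv  (last char: 'v')
  sorted[5] = wvvxxzy$yxvvwyx  (last char: 'x')
  sorted[6] = wyxwvvxxzy$yxvv  (last char: 'v')
  sorted[7] = xvvwyxwvvxxzy$y  (last char: 'y')
  sorted[8] = xwvvxxzy$yxvvwy  (last char: 'y')
  sorted[9] = xxzy$yxvvwyxwvv  (last char: 'v')
  sorted[10] = xzy$yxvvwyxwvvx  (last char: 'x')
  sorted[11] = y$yxvvwyxwvvxxz  (last char: 'z')
  sorted[12] = yxvvwyxwvvxxzy$  (last char: '$')
  sorted[13] = yxwvvxxzy$yxvvw  (last char: 'w')
  sorted[14] = zy$yxvvwyxwvvxx  (last char: 'x')
Last column: yxwvvxvyyvxz$wx
Original string S is at sorted index 12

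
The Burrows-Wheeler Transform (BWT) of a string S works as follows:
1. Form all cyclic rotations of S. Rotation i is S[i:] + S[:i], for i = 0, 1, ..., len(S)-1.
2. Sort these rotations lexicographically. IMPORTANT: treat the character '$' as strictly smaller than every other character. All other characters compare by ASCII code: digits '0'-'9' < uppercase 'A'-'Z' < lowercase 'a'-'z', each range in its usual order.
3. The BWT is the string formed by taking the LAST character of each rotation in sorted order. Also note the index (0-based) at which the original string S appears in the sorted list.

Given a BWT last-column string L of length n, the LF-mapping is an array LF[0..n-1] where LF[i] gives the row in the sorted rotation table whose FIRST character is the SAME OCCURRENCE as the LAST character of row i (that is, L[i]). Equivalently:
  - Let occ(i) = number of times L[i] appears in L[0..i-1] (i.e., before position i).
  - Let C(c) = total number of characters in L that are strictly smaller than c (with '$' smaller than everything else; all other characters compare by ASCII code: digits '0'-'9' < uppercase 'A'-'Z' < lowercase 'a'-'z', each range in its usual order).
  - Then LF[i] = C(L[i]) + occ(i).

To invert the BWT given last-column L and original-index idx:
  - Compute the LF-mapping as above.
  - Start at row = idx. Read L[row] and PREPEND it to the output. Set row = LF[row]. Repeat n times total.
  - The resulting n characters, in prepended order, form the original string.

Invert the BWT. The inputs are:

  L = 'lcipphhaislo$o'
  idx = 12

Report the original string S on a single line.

Answer: philosophical$

Derivation:
LF mapping: 7 2 5 11 12 3 4 1 6 13 8 9 0 10
Walk LF starting at row 12, prepending L[row]:
  step 1: row=12, L[12]='$', prepend. Next row=LF[12]=0
  step 2: row=0, L[0]='l', prepend. Next row=LF[0]=7
  step 3: row=7, L[7]='a', prepend. Next row=LF[7]=1
  step 4: row=1, L[1]='c', prepend. Next row=LF[1]=2
  step 5: row=2, L[2]='i', prepend. Next row=LF[2]=5
  step 6: row=5, L[5]='h', prepend. Next row=LF[5]=3
  step 7: row=3, L[3]='p', prepend. Next row=LF[3]=11
  step 8: row=11, L[11]='o', prepend. Next row=LF[11]=9
  step 9: row=9, L[9]='s', prepend. Next row=LF[9]=13
  step 10: row=13, L[13]='o', prepend. Next row=LF[13]=10
  step 11: row=10, L[10]='l', prepend. Next row=LF[10]=8
  step 12: row=8, L[8]='i', prepend. Next row=LF[8]=6
  step 13: row=6, L[6]='h', prepend. Next row=LF[6]=4
  step 14: row=4, L[4]='p', prepend. Next row=LF[4]=12
Reversed output: philosophical$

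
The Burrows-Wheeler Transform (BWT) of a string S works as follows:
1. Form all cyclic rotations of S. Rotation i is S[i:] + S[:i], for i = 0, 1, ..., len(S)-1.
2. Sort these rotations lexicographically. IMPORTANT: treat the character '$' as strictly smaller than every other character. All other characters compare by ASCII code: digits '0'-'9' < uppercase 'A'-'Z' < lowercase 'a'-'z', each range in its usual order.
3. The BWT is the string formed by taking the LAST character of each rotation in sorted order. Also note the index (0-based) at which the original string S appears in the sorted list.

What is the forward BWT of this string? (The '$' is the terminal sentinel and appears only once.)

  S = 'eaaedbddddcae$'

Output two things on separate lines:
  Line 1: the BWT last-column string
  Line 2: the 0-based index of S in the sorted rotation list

All 14 rotations (rotation i = S[i:]+S[:i]):
  rot[0] = eaaedbddddcae$
  rot[1] = aaedbddddcae$e
  rot[2] = aedbddddcae$ea
  rot[3] = edbddddcae$eaa
  rot[4] = dbddddcae$eaae
  rot[5] = bddddcae$eaaed
  rot[6] = ddddcae$eaaedb
  rot[7] = dddcae$eaaedbd
  rot[8] = ddcae$eaaedbdd
  rot[9] = dcae$eaaedbddd
  rot[10] = cae$eaaedbdddd
  rot[11] = ae$eaaedbddddc
  rot[12] = e$eaaedbddddca
  rot[13] = $eaaedbddddcae
Sorted (with $ < everything):
  sorted[0] = $eaaedbddddcae  (last char: 'e')
  sorted[1] = aaedbddddcae$e  (last char: 'e')
  sorted[2] = ae$eaaedbddddc  (last char: 'c')
  sorted[3] = aedbddddcae$ea  (last char: 'a')
  sorted[4] = bddddcae$eaaed  (last char: 'd')
  sorted[5] = cae$eaaedbdddd  (last char: 'd')
  sorted[6] = dbddddcae$eaae  (last char: 'e')
  sorted[7] = dcae$eaaedbddd  (last char: 'd')
  sorted[8] = ddcae$eaaedbdd  (last char: 'd')
  sorted[9] = dddcae$eaaedbd  (last char: 'd')
  sorted[10] = ddddcae$eaaedb  (last char: 'b')
  sorted[11] = e$eaaedbddddca  (last char: 'a')
  sorted[12] = eaaedbddddcae$  (last char: '$')
  sorted[13] = edbddddcae$eaa  (last char: 'a')
Last column: eecaddedddba$a
Original string S is at sorted index 12

Answer: eecaddedddba$a
12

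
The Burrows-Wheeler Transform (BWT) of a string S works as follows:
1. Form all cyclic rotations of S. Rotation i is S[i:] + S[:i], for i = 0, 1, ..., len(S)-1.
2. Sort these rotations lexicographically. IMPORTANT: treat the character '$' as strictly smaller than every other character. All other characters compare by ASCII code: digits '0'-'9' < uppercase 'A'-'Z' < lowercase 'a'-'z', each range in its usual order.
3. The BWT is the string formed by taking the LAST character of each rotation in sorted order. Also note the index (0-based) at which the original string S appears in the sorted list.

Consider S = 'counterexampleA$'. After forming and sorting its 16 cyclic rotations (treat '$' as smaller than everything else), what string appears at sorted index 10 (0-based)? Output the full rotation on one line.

All 16 rotations (rotation i = S[i:]+S[:i]):
  rot[0] = counterexampleA$
  rot[1] = ounterexampleA$c
  rot[2] = unterexampleA$co
  rot[3] = nterexampleA$cou
  rot[4] = terexampleA$coun
  rot[5] = erexampleA$count
  rot[6] = rexampleA$counte
  rot[7] = exampleA$counter
  rot[8] = xampleA$countere
  rot[9] = ampleA$counterex
  rot[10] = mpleA$counterexa
  rot[11] = pleA$counterexam
  rot[12] = leA$counterexamp
  rot[13] = eA$counterexampl
  rot[14] = A$counterexample
  rot[15] = $counterexampleA
Sorted (with $ < everything):
  sorted[0] = $counterexampleA
  sorted[1] = A$counterexample
  sorted[2] = ampleA$counterex
  sorted[3] = counterexampleA$
  sorted[4] = eA$counterexampl
  sorted[5] = erexampleA$count
  sorted[6] = exampleA$counter
  sorted[7] = leA$counterexamp
  sorted[8] = mpleA$counterexa
  sorted[9] = nterexampleA$cou
  sorted[10] = ounterexampleA$c
  sorted[11] = pleA$counterexam
  sorted[12] = rexampleA$counte
  sorted[13] = terexampleA$coun
  sorted[14] = unterexampleA$co
  sorted[15] = xampleA$countere
sorted[10] = ounterexampleA$c

Answer: ounterexampleA$c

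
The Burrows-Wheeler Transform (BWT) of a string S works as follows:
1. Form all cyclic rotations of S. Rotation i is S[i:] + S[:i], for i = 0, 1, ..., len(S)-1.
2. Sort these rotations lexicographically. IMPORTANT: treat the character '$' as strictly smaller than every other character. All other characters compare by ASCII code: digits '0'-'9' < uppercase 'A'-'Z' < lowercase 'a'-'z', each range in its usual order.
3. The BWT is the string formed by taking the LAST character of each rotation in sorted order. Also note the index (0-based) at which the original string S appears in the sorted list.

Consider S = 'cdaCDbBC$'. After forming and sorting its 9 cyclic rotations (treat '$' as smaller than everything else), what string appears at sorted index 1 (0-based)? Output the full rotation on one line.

All 9 rotations (rotation i = S[i:]+S[:i]):
  rot[0] = cdaCDbBC$
  rot[1] = daCDbBC$c
  rot[2] = aCDbBC$cd
  rot[3] = CDbBC$cda
  rot[4] = DbBC$cdaC
  rot[5] = bBC$cdaCD
  rot[6] = BC$cdaCDb
  rot[7] = C$cdaCDbB
  rot[8] = $cdaCDbBC
Sorted (with $ < everything):
  sorted[0] = $cdaCDbBC
  sorted[1] = BC$cdaCDb
  sorted[2] = C$cdaCDbB
  sorted[3] = CDbBC$cda
  sorted[4] = DbBC$cdaC
  sorted[5] = aCDbBC$cd
  sorted[6] = bBC$cdaCD
  sorted[7] = cdaCDbBC$
  sorted[8] = daCDbBC$c
sorted[1] = BC$cdaCDb

Answer: BC$cdaCDb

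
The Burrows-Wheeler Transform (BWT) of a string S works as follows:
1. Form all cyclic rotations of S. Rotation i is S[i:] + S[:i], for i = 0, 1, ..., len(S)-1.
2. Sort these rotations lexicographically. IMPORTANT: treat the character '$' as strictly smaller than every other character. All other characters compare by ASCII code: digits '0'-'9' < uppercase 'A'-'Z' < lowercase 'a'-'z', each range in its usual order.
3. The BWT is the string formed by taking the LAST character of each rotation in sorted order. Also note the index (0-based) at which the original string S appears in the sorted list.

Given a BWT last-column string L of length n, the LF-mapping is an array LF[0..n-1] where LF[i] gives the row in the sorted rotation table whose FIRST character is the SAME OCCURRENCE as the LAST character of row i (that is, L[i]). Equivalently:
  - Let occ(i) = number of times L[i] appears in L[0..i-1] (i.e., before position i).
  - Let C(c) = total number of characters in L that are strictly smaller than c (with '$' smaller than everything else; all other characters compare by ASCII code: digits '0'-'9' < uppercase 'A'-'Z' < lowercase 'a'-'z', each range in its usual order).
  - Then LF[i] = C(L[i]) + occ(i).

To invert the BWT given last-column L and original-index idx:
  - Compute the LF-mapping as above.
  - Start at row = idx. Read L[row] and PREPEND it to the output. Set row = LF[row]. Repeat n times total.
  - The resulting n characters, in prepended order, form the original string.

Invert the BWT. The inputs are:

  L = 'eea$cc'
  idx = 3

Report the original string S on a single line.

Answer: ceace$

Derivation:
LF mapping: 4 5 1 0 2 3
Walk LF starting at row 3, prepending L[row]:
  step 1: row=3, L[3]='$', prepend. Next row=LF[3]=0
  step 2: row=0, L[0]='e', prepend. Next row=LF[0]=4
  step 3: row=4, L[4]='c', prepend. Next row=LF[4]=2
  step 4: row=2, L[2]='a', prepend. Next row=LF[2]=1
  step 5: row=1, L[1]='e', prepend. Next row=LF[1]=5
  step 6: row=5, L[5]='c', prepend. Next row=LF[5]=3
Reversed output: ceace$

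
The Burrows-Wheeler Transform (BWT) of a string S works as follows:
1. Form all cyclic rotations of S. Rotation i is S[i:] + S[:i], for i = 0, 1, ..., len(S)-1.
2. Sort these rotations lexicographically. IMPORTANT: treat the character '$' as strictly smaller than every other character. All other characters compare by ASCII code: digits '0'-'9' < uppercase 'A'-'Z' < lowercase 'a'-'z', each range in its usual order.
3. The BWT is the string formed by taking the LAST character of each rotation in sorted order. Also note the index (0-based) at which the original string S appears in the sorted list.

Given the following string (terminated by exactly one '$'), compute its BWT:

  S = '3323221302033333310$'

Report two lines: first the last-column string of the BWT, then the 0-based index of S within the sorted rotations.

All 20 rotations (rotation i = S[i:]+S[:i]):
  rot[0] = 3323221302033333310$
  rot[1] = 323221302033333310$3
  rot[2] = 23221302033333310$33
  rot[3] = 3221302033333310$332
  rot[4] = 221302033333310$3323
  rot[5] = 21302033333310$33232
  rot[6] = 1302033333310$332322
  rot[7] = 302033333310$3323221
  rot[8] = 02033333310$33232213
  rot[9] = 2033333310$332322130
  rot[10] = 033333310$3323221302
  rot[11] = 33333310$33232213020
  rot[12] = 3333310$332322130203
  rot[13] = 333310$3323221302033
  rot[14] = 33310$33232213020333
  rot[15] = 3310$332322130203333
  rot[16] = 310$3323221302033333
  rot[17] = 10$33232213020333333
  rot[18] = 0$332322130203333331
  rot[19] = $3323221302033333310
Sorted (with $ < everything):
  sorted[0] = $3323221302033333310  (last char: '0')
  sorted[1] = 0$332322130203333331  (last char: '1')
  sorted[2] = 02033333310$33232213  (last char: '3')
  sorted[3] = 033333310$3323221302  (last char: '2')
  sorted[4] = 10$33232213020333333  (last char: '3')
  sorted[5] = 1302033333310$332322  (last char: '2')
  sorted[6] = 2033333310$332322130  (last char: '0')
  sorted[7] = 21302033333310$33232  (last char: '2')
  sorted[8] = 221302033333310$3323  (last char: '3')
  sorted[9] = 23221302033333310$33  (last char: '3')
  sorted[10] = 302033333310$3323221  (last char: '1')
  sorted[11] = 310$3323221302033333  (last char: '3')
  sorted[12] = 3221302033333310$332  (last char: '2')
  sorted[13] = 323221302033333310$3  (last char: '3')
  sorted[14] = 3310$332322130203333  (last char: '3')
  sorted[15] = 3323221302033333310$  (last char: '$')
  sorted[16] = 33310$33232213020333  (last char: '3')
  sorted[17] = 333310$3323221302033  (last char: '3')
  sorted[18] = 3333310$332322130203  (last char: '3')
  sorted[19] = 33333310$33232213020  (last char: '0')
Last column: 013232023313233$3330
Original string S is at sorted index 15

Answer: 013232023313233$3330
15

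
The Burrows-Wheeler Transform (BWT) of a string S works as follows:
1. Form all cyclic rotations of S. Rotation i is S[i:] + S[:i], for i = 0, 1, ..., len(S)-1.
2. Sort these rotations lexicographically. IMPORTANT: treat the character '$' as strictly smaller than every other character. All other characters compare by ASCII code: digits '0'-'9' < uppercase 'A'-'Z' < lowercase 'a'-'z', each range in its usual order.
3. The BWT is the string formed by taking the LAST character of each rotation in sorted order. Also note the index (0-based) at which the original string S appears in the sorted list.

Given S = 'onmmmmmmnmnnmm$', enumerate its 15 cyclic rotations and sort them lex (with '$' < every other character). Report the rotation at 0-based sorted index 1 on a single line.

Answer: m$onmmmmmmnmnnm

Derivation:
All 15 rotations (rotation i = S[i:]+S[:i]):
  rot[0] = onmmmmmmnmnnmm$
  rot[1] = nmmmmmmnmnnmm$o
  rot[2] = mmmmmmnmnnmm$on
  rot[3] = mmmmmnmnnmm$onm
  rot[4] = mmmmnmnnmm$onmm
  rot[5] = mmmnmnnmm$onmmm
  rot[6] = mmnmnnmm$onmmmm
  rot[7] = mnmnnmm$onmmmmm
  rot[8] = nmnnmm$onmmmmmm
  rot[9] = mnnmm$onmmmmmmn
  rot[10] = nnmm$onmmmmmmnm
  rot[11] = nmm$onmmmmmmnmn
  rot[12] = mm$onmmmmmmnmnn
  rot[13] = m$onmmmmmmnmnnm
  rot[14] = $onmmmmmmnmnnmm
Sorted (with $ < everything):
  sorted[0] = $onmmmmmmnmnnmm
  sorted[1] = m$onmmmmmmnmnnm
  sorted[2] = mm$onmmmmmmnmnn
  sorted[3] = mmmmmmnmnnmm$on
  sorted[4] = mmmmmnmnnmm$onm
  sorted[5] = mmmmnmnnmm$onmm
  sorted[6] = mmmnmnnmm$onmmm
  sorted[7] = mmnmnnmm$onmmmm
  sorted[8] = mnmnnmm$onmmmmm
  sorted[9] = mnnmm$onmmmmmmn
  sorted[10] = nmm$onmmmmmmnmn
  sorted[11] = nmmmmmmnmnnmm$o
  sorted[12] = nmnnmm$onmmmmmm
  sorted[13] = nnmm$onmmmmmmnm
  sorted[14] = onmmmmmmnmnnmm$
sorted[1] = m$onmmmmmmnmnnm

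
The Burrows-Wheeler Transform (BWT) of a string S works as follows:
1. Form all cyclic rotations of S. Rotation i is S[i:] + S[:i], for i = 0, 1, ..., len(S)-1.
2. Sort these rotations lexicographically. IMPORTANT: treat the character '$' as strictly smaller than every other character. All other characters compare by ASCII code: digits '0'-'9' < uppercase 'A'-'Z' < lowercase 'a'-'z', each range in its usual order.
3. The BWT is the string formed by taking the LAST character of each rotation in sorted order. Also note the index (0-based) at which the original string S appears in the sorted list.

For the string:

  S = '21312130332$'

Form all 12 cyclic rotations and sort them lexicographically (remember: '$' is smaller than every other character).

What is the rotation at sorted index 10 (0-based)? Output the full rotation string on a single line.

All 12 rotations (rotation i = S[i:]+S[:i]):
  rot[0] = 21312130332$
  rot[1] = 1312130332$2
  rot[2] = 312130332$21
  rot[3] = 12130332$213
  rot[4] = 2130332$2131
  rot[5] = 130332$21312
  rot[6] = 30332$213121
  rot[7] = 0332$2131213
  rot[8] = 332$21312130
  rot[9] = 32$213121303
  rot[10] = 2$2131213033
  rot[11] = $21312130332
Sorted (with $ < everything):
  sorted[0] = $21312130332
  sorted[1] = 0332$2131213
  sorted[2] = 12130332$213
  sorted[3] = 130332$21312
  sorted[4] = 1312130332$2
  sorted[5] = 2$2131213033
  sorted[6] = 2130332$2131
  sorted[7] = 21312130332$
  sorted[8] = 30332$213121
  sorted[9] = 312130332$21
  sorted[10] = 32$213121303
  sorted[11] = 332$21312130
sorted[10] = 32$213121303

Answer: 32$213121303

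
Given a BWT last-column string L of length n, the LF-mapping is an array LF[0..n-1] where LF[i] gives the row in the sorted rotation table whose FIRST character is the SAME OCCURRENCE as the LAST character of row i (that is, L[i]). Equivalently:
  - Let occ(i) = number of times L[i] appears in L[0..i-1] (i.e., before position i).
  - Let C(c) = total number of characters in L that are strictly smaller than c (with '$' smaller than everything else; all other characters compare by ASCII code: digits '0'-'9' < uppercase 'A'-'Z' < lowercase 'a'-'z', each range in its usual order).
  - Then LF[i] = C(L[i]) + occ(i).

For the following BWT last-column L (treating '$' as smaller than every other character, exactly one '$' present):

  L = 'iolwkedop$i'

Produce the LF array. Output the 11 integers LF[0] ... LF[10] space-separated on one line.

Char counts: '$':1, 'd':1, 'e':1, 'i':2, 'k':1, 'l':1, 'o':2, 'p':1, 'w':1
C (first-col start): C('$')=0, C('d')=1, C('e')=2, C('i')=3, C('k')=5, C('l')=6, C('o')=7, C('p')=9, C('w')=10
L[0]='i': occ=0, LF[0]=C('i')+0=3+0=3
L[1]='o': occ=0, LF[1]=C('o')+0=7+0=7
L[2]='l': occ=0, LF[2]=C('l')+0=6+0=6
L[3]='w': occ=0, LF[3]=C('w')+0=10+0=10
L[4]='k': occ=0, LF[4]=C('k')+0=5+0=5
L[5]='e': occ=0, LF[5]=C('e')+0=2+0=2
L[6]='d': occ=0, LF[6]=C('d')+0=1+0=1
L[7]='o': occ=1, LF[7]=C('o')+1=7+1=8
L[8]='p': occ=0, LF[8]=C('p')+0=9+0=9
L[9]='$': occ=0, LF[9]=C('$')+0=0+0=0
L[10]='i': occ=1, LF[10]=C('i')+1=3+1=4

Answer: 3 7 6 10 5 2 1 8 9 0 4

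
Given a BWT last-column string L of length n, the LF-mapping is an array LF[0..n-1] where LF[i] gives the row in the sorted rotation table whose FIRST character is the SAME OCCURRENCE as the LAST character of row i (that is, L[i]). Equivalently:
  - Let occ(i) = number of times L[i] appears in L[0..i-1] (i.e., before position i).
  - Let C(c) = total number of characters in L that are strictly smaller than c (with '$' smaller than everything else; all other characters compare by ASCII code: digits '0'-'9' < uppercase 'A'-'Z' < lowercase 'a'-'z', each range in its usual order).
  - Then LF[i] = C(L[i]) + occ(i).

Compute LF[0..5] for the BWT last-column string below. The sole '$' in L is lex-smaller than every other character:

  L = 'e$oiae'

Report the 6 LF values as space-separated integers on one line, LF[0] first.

Char counts: '$':1, 'a':1, 'e':2, 'i':1, 'o':1
C (first-col start): C('$')=0, C('a')=1, C('e')=2, C('i')=4, C('o')=5
L[0]='e': occ=0, LF[0]=C('e')+0=2+0=2
L[1]='$': occ=0, LF[1]=C('$')+0=0+0=0
L[2]='o': occ=0, LF[2]=C('o')+0=5+0=5
L[3]='i': occ=0, LF[3]=C('i')+0=4+0=4
L[4]='a': occ=0, LF[4]=C('a')+0=1+0=1
L[5]='e': occ=1, LF[5]=C('e')+1=2+1=3

Answer: 2 0 5 4 1 3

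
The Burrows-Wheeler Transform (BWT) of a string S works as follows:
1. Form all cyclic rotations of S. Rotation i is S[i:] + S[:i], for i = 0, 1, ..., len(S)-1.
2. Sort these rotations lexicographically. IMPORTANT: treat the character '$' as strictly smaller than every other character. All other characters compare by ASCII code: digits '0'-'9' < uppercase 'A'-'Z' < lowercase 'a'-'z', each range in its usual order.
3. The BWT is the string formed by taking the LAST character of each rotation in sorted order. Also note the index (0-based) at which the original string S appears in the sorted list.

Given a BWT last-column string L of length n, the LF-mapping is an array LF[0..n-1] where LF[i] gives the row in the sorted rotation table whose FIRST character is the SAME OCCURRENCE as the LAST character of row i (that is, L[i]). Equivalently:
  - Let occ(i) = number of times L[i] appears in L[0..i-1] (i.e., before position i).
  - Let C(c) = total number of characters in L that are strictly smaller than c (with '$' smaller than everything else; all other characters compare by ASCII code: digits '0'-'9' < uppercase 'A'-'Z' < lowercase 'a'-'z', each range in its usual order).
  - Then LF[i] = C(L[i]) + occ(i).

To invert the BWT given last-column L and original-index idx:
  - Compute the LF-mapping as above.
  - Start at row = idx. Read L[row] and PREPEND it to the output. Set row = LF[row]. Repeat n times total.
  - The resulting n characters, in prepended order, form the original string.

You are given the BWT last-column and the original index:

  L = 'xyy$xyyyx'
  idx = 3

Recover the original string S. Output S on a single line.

Answer: xyyyyxyx$

Derivation:
LF mapping: 1 4 5 0 2 6 7 8 3
Walk LF starting at row 3, prepending L[row]:
  step 1: row=3, L[3]='$', prepend. Next row=LF[3]=0
  step 2: row=0, L[0]='x', prepend. Next row=LF[0]=1
  step 3: row=1, L[1]='y', prepend. Next row=LF[1]=4
  step 4: row=4, L[4]='x', prepend. Next row=LF[4]=2
  step 5: row=2, L[2]='y', prepend. Next row=LF[2]=5
  step 6: row=5, L[5]='y', prepend. Next row=LF[5]=6
  step 7: row=6, L[6]='y', prepend. Next row=LF[6]=7
  step 8: row=7, L[7]='y', prepend. Next row=LF[7]=8
  step 9: row=8, L[8]='x', prepend. Next row=LF[8]=3
Reversed output: xyyyyxyx$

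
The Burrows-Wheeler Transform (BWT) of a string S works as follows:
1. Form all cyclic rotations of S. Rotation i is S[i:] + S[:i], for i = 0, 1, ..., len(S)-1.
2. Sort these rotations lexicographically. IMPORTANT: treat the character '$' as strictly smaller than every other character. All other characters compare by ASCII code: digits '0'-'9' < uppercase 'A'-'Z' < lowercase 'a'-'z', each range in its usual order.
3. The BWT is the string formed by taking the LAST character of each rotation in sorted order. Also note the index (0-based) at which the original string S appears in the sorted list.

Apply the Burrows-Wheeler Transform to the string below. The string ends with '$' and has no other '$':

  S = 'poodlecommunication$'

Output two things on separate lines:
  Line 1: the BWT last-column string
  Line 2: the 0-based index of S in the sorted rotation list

Answer: ncieolntdomouocip$am
17

Derivation:
All 20 rotations (rotation i = S[i:]+S[:i]):
  rot[0] = poodlecommunication$
  rot[1] = oodlecommunication$p
  rot[2] = odlecommunication$po
  rot[3] = dlecommunication$poo
  rot[4] = lecommunication$pood
  rot[5] = ecommunication$poodl
  rot[6] = communication$poodle
  rot[7] = ommunication$poodlec
  rot[8] = mmunication$poodleco
  rot[9] = munication$poodlecom
  rot[10] = unication$poodlecomm
  rot[11] = nication$poodlecommu
  rot[12] = ication$poodlecommun
  rot[13] = cation$poodlecommuni
  rot[14] = ation$poodlecommunic
  rot[15] = tion$poodlecommunica
  rot[16] = ion$poodlecommunicat
  rot[17] = on$poodlecommunicati
  rot[18] = n$poodlecommunicatio
  rot[19] = $poodlecommunication
Sorted (with $ < everything):
  sorted[0] = $poodlecommunication  (last char: 'n')
  sorted[1] = ation$poodlecommunic  (last char: 'c')
  sorted[2] = cation$poodlecommuni  (last char: 'i')
  sorted[3] = communication$poodle  (last char: 'e')
  sorted[4] = dlecommunication$poo  (last char: 'o')
  sorted[5] = ecommunication$poodl  (last char: 'l')
  sorted[6] = ication$poodlecommun  (last char: 'n')
  sorted[7] = ion$poodlecommunicat  (last char: 't')
  sorted[8] = lecommunication$pood  (last char: 'd')
  sorted[9] = mmunication$poodleco  (last char: 'o')
  sorted[10] = munication$poodlecom  (last char: 'm')
  sorted[11] = n$poodlecommunicatio  (last char: 'o')
  sorted[12] = nication$poodlecommu  (last char: 'u')
  sorted[13] = odlecommunication$po  (last char: 'o')
  sorted[14] = ommunication$poodlec  (last char: 'c')
  sorted[15] = on$poodlecommunicati  (last char: 'i')
  sorted[16] = oodlecommunication$p  (last char: 'p')
  sorted[17] = poodlecommunication$  (last char: '$')
  sorted[18] = tion$poodlecommunica  (last char: 'a')
  sorted[19] = unication$poodlecomm  (last char: 'm')
Last column: ncieolntdomouocip$am
Original string S is at sorted index 17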